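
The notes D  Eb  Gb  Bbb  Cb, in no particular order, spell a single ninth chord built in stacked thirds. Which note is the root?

Cb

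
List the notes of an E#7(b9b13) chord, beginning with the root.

E#7(b9b13): dominant seventh flat nine flat thirteen on E#.
E# — root
G## — major 3rd
B# — perfect 5th
D# — minor 7th
F# — minor 9th
C# — minor 13th

E#  G##  B#  D#  F#  C#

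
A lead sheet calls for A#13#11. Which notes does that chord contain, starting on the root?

A#13#11 is a dominant thirteenth sharp eleven built on A♯.
- root: A♯
- major 3rd: C𝄪
- perfect 5th: E♯
- minor 7th: G♯
- major 9th: B♯
- augmented 11th: D𝄪
- major 13th: F𝄪

A♯  C𝄪  E♯  G♯  B♯  D𝄪  F𝄪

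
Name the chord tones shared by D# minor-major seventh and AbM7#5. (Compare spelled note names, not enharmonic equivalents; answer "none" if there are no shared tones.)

none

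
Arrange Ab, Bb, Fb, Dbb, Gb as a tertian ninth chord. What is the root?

Stacking in thirds gives Gb – Bb – Dbb – Fb – Ab, so Gb is the root — Gb dominant ninth flat five.

Gb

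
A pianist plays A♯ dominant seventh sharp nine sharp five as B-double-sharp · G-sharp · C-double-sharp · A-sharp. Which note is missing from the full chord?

A♯ dominant seventh sharp nine sharp five = A-sharp, C-double-sharp, E-double-sharp, G-sharp, B-double-sharp. The voicing lacks the 5th (augmented 5th), E-double-sharp.

E-double-sharp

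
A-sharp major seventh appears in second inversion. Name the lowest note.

E-sharp

A-sharp major seventh in root position is A-sharp–C-double-sharp–E-sharp–G-double-sharp.
Second inversion places the fifth in the bass, which is E-sharp.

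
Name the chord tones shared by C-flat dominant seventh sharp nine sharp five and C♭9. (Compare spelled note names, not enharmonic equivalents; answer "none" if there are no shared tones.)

C-flat dominant seventh sharp nine sharp five: Cb Eb G Bbb D
C♭9: Cb Eb Gb Bbb Db
Common to both → Cb, Eb, Bbb.

Cb, Eb, Bbb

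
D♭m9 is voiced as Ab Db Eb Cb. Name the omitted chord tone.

D♭m9 = Db, Fb, Ab, Cb, Eb. The voicing lacks the 3rd (minor 3rd), Fb.

Fb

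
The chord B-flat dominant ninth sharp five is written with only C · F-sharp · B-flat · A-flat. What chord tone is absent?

D

The full B-flat dominant ninth sharp five chord is B-flat, D, F-sharp, A-flat, C.
Comparing with the voicing, the major 3rd (3rd) — D — is absent.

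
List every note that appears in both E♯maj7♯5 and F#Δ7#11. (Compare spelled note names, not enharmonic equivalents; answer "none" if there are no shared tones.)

E♯maj7♯5: E# G## B## D##
F#Δ7#11: F# A# C# E# B#
Common to both → E#.

E#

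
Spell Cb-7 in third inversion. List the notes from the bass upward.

B𝄫 C♭ E𝄫 G♭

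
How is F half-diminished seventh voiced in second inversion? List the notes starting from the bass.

Cb, Eb, F, Ab

In root position, F half-diminished seventh is F–Ab–Cb–Eb.
Second inversion puts the fifth (Cb) in the bass.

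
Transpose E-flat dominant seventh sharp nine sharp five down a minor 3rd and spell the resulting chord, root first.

Transposed root: Eb → C (minor 3rd down). So we spell C dominant seventh sharp nine sharp five:
- root: C
- major 3rd: E
- augmented 5th: G#
- minor 7th: Bb
- augmented 9th: D#

C, E, G#, Bb, D#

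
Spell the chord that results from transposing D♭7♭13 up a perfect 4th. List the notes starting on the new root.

Gb, Bb, Db, Fb, Ebb

Db up a perfect 4th → Gb. New chord: Gb dominant seventh flat thirteen.
Root: Gb
Major 3rd (3rd): Bb
Perfect 5th (5th): Db
Minor 7th (7th): Fb
Minor 13th (13th): Ebb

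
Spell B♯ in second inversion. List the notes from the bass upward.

B♯ = B#–D##–F##; second inversion → fifth (F##) lowest.

F##, B#, D##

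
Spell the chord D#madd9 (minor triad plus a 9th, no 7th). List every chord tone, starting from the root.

D#madd9: minor added-ninth on D#.
D# — root
F# — minor 3rd
A# — perfect 5th
E# — major 9th

D#, F#, A#, E#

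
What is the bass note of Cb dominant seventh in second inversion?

Gb

Cb dominant seventh in root position is Cb–Eb–Gb–Bbb.
Second inversion places the fifth in the bass, which is Gb.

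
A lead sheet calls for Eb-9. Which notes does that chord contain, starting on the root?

Eb-9: minor ninth on Eb.
Eb — root
Gb — minor 3rd
Bb — perfect 5th
Db — minor 7th
F — major 9th

Eb  Gb  Bb  Db  F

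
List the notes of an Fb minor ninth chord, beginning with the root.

F-flat  A-double-flat  C-flat  E-double-flat  G-flat

Fb minor ninth is a minor ninth built on F-flat.
root → F-flat
3rd (minor 3rd) → A-double-flat
5th (perfect 5th) → C-flat
7th (minor 7th) → E-double-flat
9th (major 9th) → G-flat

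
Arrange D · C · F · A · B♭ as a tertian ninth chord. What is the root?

B♭

Stacking in thirds gives B♭ – D – F – A – C, so B♭ is the root — B♭ major ninth.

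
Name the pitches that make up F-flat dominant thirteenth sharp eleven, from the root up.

F♭ A♭ C♭ E𝄫 G♭ B♭ D♭

F-flat dominant thirteenth sharp eleven: dominant thirteenth sharp eleven on F♭.
root → F♭
3rd (major 3rd) → A♭
5th (perfect 5th) → C♭
7th (minor 7th) → E𝄫
9th (major 9th) → G♭
11th (augmented 11th) → B♭
13th (major 13th) → D♭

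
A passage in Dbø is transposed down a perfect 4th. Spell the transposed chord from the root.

Transposed root: Db → Ab (perfect 4th down). So we spell Ab half-diminished seventh:
- root: Ab
- minor 3rd: Cb
- diminished 5th: Ebb
- minor 7th: Gb

Ab, Cb, Ebb, Gb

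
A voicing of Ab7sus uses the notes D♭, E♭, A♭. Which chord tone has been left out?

G♭

Ab7sus = A♭, D♭, E♭, G♭. The voicing lacks the 7th (minor 7th), G♭.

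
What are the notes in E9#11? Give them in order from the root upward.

E9#11: dominant ninth sharp eleven on E.
- root: E
- major 3rd: G#
- perfect 5th: B
- minor 7th: D
- major 9th: F#
- augmented 11th: A#

E – G# – B – D – F# – A#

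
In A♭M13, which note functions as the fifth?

Eb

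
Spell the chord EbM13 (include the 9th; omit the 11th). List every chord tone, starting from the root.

Root Eb, quality major thirteenth:
root → Eb
3rd (major 3rd) → G
5th (perfect 5th) → Bb
7th (major 7th) → D
9th (major 9th) → F
13th (major 13th) → C

Eb – G – Bb – D – F – C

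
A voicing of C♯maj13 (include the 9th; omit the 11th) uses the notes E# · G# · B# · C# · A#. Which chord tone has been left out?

D#

C♯maj13 = C#, E#, G#, B#, D#, A#. The voicing lacks the 9th (major 9th), D#.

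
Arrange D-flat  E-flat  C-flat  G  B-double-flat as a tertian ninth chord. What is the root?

C-flat

Arranged so that each adjacent pair is a third by letter name: C-flat – E-flat – G – B-double-flat – D-flat.
The bottom of that stack, C-flat, is the root (this is C-flat dominant ninth sharp five).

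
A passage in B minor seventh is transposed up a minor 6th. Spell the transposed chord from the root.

G – B♭ – D – F

Transposed root: B → G (minor 6th up). So we spell G minor seventh:
Root: G
Minor 3rd (3rd): B♭
Perfect 5th (5th): D
Minor 7th (7th): F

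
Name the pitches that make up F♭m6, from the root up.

Fb Abb Cb Db

F♭m6 is a minor sixth built on Fb.
Fb — root
Abb — minor 3rd
Cb — perfect 5th
Db — major 6th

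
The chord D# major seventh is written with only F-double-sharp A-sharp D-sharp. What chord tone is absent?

D# major seventh = D-sharp, F-double-sharp, A-sharp, C-double-sharp. The voicing lacks the 7th (major 7th), C-double-sharp.

C-double-sharp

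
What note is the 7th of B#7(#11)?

Root of B#7(#11) = B#. The 7th is a minor 7th: B# up a minor 7th → A#.

A#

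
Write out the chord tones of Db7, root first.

Db, F, Ab, Cb

Db7: dominant seventh on Db.
Db — root
F — major 3rd
Ab — perfect 5th
Cb — minor 7th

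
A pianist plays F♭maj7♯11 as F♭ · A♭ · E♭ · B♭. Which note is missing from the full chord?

The full F♭maj7♯11 chord is F♭, A♭, C♭, E♭, B♭.
Comparing with the voicing, the perfect 5th (5th) — C♭ — is absent.

C♭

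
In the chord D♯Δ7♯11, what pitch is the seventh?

C##

D♯Δ7♯11 is built on D#; its 7th is a major 7th above the root.
A seventh above D uses the letter C, and the major 7th above D# is C##.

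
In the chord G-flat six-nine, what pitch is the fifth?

D♭

G-flat six-nine is built on G♭; its 5th is a perfect 5th above the root.
A fifth above G uses the letter D, and the perfect 5th above G♭ is D♭.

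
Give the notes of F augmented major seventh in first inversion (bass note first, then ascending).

In root position, F augmented major seventh is F–A–C-sharp–E.
First inversion puts the third (A) in the bass.

A – C-sharp – E – F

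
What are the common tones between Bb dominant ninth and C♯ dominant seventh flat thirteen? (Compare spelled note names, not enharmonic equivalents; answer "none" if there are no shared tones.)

none

Bb dominant ninth: B-flat D F A-flat C
C♯ dominant seventh flat thirteen: C-sharp E-sharp G-sharp B A
Common to both → none.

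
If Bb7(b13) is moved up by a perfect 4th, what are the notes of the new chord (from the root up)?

Transposed root: Bb → Eb (perfect 4th up). So we spell Eb dominant seventh flat thirteen:
- root: Eb
- major 3rd: G
- perfect 5th: Bb
- minor 7th: Db
- minor 13th: Cb

Eb, G, Bb, Db, Cb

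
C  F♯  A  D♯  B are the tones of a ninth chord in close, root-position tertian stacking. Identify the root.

Arranged so that each adjacent pair is a third by letter name: B – D♯ – F♯ – A – C.
The bottom of that stack, B, is the root (this is B dominant seventh flat nine).

B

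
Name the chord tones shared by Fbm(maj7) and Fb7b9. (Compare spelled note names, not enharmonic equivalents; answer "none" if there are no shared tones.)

Fb, Cb

Fbm(maj7) = Fb, Abb, Cb, Eb.
Fb7b9 = Fb, Ab, Cb, Ebb, Gbb.
Shared: Fb, Cb.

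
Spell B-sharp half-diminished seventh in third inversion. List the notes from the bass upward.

A-sharp, B-sharp, D-sharp, F-sharp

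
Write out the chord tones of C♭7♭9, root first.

C♭7♭9 is a dominant seventh flat nine built on C♭.
C♭ — root
E♭ — major 3rd
G♭ — perfect 5th
B𝄫 — minor 7th
D𝄫 — minor 9th

C♭ – E♭ – G♭ – B𝄫 – D𝄫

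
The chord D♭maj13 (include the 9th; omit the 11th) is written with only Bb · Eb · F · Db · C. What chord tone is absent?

Ab

The full D♭maj13 chord is Db, F, Ab, C, Eb, Bb.
Comparing with the voicing, the perfect 5th (5th) — Ab — is absent.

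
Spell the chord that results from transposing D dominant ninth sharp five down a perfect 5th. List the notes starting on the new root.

A perfect 5th down from D is G, so the new chord is G dominant ninth sharp five.
root → G
3rd (major 3rd) → B
5th (augmented 5th) → D-sharp
7th (minor 7th) → F
9th (major 9th) → A

G, B, D-sharp, F, A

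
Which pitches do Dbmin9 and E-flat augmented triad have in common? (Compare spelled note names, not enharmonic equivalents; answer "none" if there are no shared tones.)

Eb

Dbmin9: Db Fb Ab Cb Eb
E-flat augmented triad: Eb G B
Common to both → Eb.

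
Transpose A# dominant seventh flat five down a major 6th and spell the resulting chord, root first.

C-sharp  E-sharp  G  B

Transposed root: A-sharp → C-sharp (major 6th down). So we spell C-sharp dominant seventh flat five:
Root: C-sharp
Major 3rd (3rd): E-sharp
Diminished 5th (5th): G
Minor 7th (7th): B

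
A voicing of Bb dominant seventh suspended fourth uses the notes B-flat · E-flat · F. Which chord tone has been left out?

Bb dominant seventh suspended fourth = B-flat, E-flat, F, A-flat. The voicing lacks the 7th (minor 7th), A-flat.

A-flat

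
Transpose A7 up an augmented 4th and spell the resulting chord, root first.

A up an augmented 4th → D♯. New chord: D♯ dominant seventh.
Root: D♯
Major 3rd (3rd): F𝄪
Perfect 5th (5th): A♯
Minor 7th (7th): C♯

D♯, F𝄪, A♯, C♯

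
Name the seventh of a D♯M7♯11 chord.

C##

Root of D♯M7♯11 = D#. The 7th is a major 7th: D# up a major 7th → C##.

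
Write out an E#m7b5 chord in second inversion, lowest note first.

B, D#, E#, G#

E#m7b5 = E#–G#–B–D#; second inversion → fifth (B) lowest.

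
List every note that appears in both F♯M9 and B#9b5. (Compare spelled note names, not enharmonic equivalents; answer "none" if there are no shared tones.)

F# A#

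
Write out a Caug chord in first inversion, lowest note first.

Caug = C–E–G#; first inversion → third (E) lowest.

E – G# – C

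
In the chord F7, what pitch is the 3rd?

A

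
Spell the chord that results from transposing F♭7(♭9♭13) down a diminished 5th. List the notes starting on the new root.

Transposed root: F♭ → B♭ (diminished 5th down). So we spell B♭ dominant seventh flat nine flat thirteen:
root → B♭
3rd (major 3rd) → D
5th (perfect 5th) → F
7th (minor 7th) → A♭
9th (minor 9th) → C♭
13th (minor 13th) → G♭

B♭  D  F  A♭  C♭  G♭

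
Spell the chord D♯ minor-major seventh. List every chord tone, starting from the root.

D♯ minor-major seventh: minor-major seventh on D#.
root → D#
3rd (minor 3rd) → F#
5th (perfect 5th) → A#
7th (major 7th) → C##

D# F# A# C##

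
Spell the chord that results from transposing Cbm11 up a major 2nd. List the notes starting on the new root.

A major 2nd up from C♭ is D♭, so the new chord is D♭ minor eleventh.
Root: D♭
Minor 3rd (3rd): F♭
Perfect 5th (5th): A♭
Minor 7th (7th): C♭
Major 9th (9th): E♭
Perfect 11th (11th): G♭

D♭  F♭  A♭  C♭  E♭  G♭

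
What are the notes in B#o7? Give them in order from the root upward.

B#o7: diminished seventh on B#.
B# — root
D# — minor 3rd
F# — diminished 5th
A — diminished 7th

B#  D#  F#  A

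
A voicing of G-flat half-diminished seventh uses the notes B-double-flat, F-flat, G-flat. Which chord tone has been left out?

The full G-flat half-diminished seventh chord is G-flat, B-double-flat, D-double-flat, F-flat.
Comparing with the voicing, the diminished 5th (5th) — D-double-flat — is absent.

D-double-flat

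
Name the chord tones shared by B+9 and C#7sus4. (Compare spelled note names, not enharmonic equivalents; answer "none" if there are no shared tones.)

B+9 = B, D#, F##, A, C#.
C#7sus4 = C#, F#, G#, B.
Shared: B, C#.

B – C#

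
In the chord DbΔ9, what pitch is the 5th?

A♭

Root of DbΔ9 = D♭. The 5th is a perfect 5th: D♭ up a perfect 5th → A♭.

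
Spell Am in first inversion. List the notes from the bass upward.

Am = A–C–E; first inversion → third (C) lowest.

C – E – A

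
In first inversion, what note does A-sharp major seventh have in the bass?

C-double-sharp

A-sharp major seventh in root position is A-sharp–C-double-sharp–E-sharp–G-double-sharp.
First inversion places the third in the bass, which is C-double-sharp.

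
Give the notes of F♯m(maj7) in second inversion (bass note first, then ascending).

In root position, F♯m(maj7) is F#–A–C#–E#.
Second inversion puts the fifth (C#) in the bass.

C#, E#, F#, A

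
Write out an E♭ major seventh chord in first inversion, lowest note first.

E♭ major seventh = Eb–G–Bb–D; first inversion → third (G) lowest.

G – Bb – D – Eb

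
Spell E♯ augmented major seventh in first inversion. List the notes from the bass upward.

E♯ augmented major seventh = E-sharp–G-double-sharp–B-double-sharp–D-double-sharp; first inversion → third (G-double-sharp) lowest.

G-double-sharp – B-double-sharp – D-double-sharp – E-sharp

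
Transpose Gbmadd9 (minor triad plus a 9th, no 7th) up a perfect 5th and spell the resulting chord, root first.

Gb up a perfect 5th → Db. New chord: Db minor added-ninth.
Root: Db
Minor 3rd (3rd): Fb
Perfect 5th (5th): Ab
Major 9th (9th): Eb

Db  Fb  Ab  Eb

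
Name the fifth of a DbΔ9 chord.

Ab

DbΔ9 is built on Db; its 5th is a perfect 5th above the root.
A fifth above D uses the letter A, and the perfect 5th above Db is Ab.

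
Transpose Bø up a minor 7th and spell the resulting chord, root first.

A minor 7th up from B is A, so the new chord is A half-diminished seventh.
Root: A
Minor 3rd (3rd): C
Diminished 5th (5th): Eb
Minor 7th (7th): G

A – C – Eb – G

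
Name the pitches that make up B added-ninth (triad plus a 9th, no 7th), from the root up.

B added-ninth: added-ninth on B.
B — root
D-sharp — major 3rd
F-sharp — perfect 5th
C-sharp — major 9th

B, D-sharp, F-sharp, C-sharp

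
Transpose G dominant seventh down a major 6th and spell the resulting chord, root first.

B-flat, D, F, A-flat

G down a major 6th → B-flat. New chord: B-flat dominant seventh.
Root: B-flat
Major 3rd (3rd): D
Perfect 5th (5th): F
Minor 7th (7th): A-flat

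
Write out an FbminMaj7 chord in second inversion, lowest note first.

Cb  Eb  Fb  Abb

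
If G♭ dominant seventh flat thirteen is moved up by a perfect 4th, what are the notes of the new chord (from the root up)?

G-flat up a perfect 4th → C-flat. New chord: C-flat dominant seventh flat thirteen.
C-flat — root
E-flat — major 3rd
G-flat — perfect 5th
B-double-flat — minor 7th
A-double-flat — minor 13th

C-flat, E-flat, G-flat, B-double-flat, A-double-flat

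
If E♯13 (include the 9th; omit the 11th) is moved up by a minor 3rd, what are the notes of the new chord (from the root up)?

G#, B#, D#, F#, A#, E#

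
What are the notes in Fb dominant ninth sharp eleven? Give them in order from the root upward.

Fb, Ab, Cb, Ebb, Gb, Bb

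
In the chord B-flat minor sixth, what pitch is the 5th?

Root of B-flat minor sixth = Bb. The 5th is a perfect 5th: Bb up a perfect 5th → F.

F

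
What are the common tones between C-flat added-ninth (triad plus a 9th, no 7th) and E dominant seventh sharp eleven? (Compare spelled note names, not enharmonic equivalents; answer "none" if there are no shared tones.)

C-flat added-ninth = C-flat, E-flat, G-flat, D-flat.
E dominant seventh sharp eleven = E, G-sharp, B, D, A-sharp.
Shared: none.

none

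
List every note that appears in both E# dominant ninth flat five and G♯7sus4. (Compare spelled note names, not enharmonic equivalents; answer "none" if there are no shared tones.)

E# dominant ninth flat five: E# G## B D# F##
G♯7sus4: G# C# D# F#
Common to both → D#.

D#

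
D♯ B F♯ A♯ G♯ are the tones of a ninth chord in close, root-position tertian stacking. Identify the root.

Arranged so that each adjacent pair is a third by letter name: G♯ – B – D♯ – F♯ – A♯.
The bottom of that stack, G♯, is the root (this is G♯ minor ninth).

G♯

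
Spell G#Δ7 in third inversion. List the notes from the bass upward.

G#Δ7 = G#–B#–D#–F##; third inversion → seventh (F##) lowest.

F##, G#, B#, D#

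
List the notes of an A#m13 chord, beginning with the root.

A♯  C♯  E♯  G♯  B♯  D♯  F𝄪

A#m13 is a minor thirteenth built on A♯.
A♯ — root
C♯ — minor 3rd
E♯ — perfect 5th
G♯ — minor 7th
B♯ — major 9th
D♯ — perfect 11th
F𝄪 — major 13th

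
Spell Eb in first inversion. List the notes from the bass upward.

G, Bb, Eb

In root position, Eb is Eb–G–Bb.
First inversion puts the third (G) in the bass.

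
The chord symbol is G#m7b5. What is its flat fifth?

D

Root of G#m7b5 = G#. The 5th is a diminished 5th: G# up a diminished 5th → D.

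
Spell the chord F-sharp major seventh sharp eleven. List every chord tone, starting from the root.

F-sharp  A-sharp  C-sharp  E-sharp  B-sharp

Root F-sharp, quality major seventh sharp eleven:
F-sharp — root
A-sharp — major 3rd
C-sharp — perfect 5th
E-sharp — major 7th
B-sharp — augmented 11th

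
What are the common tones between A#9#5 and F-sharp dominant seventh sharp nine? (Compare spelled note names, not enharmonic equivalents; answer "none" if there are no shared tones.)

A#9#5 = A#, C##, E##, G#, B#.
F-sharp dominant seventh sharp nine = F#, A#, C#, E, G##.
Shared: A#.

A#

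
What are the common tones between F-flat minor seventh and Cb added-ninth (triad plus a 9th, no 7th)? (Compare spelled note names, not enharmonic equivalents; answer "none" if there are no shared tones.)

C-flat

F-flat minor seventh = F-flat, A-double-flat, C-flat, E-double-flat.
Cb added-ninth = C-flat, E-flat, G-flat, D-flat.
Shared: C-flat.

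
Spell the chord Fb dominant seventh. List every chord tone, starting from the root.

Fb dominant seventh: dominant seventh on F-flat.
F-flat — root
A-flat — major 3rd
C-flat — perfect 5th
E-double-flat — minor 7th

F-flat, A-flat, C-flat, E-double-flat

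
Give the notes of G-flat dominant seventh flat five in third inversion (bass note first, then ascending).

G-flat dominant seventh flat five = G-flat–B-flat–D-double-flat–F-flat; third inversion → seventh (F-flat) lowest.

F-flat G-flat B-flat D-double-flat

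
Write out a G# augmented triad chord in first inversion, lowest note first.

In root position, G# augmented triad is G♯–B♯–D𝄪.
First inversion puts the third (B♯) in the bass.

B♯, D𝄪, G♯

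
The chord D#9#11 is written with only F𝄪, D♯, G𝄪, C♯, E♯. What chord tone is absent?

A♯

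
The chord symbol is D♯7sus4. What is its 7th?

C#

Root of D♯7sus4 = D#. The 7th is a minor 7th: D# up a minor 7th → C#.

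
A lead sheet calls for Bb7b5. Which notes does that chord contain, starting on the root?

B♭, D, F♭, A♭

Root B♭, quality dominant seventh flat five:
Root: B♭
Major 3rd (3rd): D
Diminished 5th (5th): F♭
Minor 7th (7th): A♭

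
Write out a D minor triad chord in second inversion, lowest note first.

A D F

D minor triad = D–F–A; second inversion → fifth (A) lowest.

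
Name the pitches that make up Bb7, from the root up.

Bb D F Ab

Root Bb, quality dominant seventh:
- root: Bb
- major 3rd: D
- perfect 5th: F
- minor 7th: Ab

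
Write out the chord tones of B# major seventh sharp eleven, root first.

B-sharp D-double-sharp F-double-sharp A-double-sharp E-double-sharp

Root B-sharp, quality major seventh sharp eleven:
- root: B-sharp
- major 3rd: D-double-sharp
- perfect 5th: F-double-sharp
- major 7th: A-double-sharp
- augmented 11th: E-double-sharp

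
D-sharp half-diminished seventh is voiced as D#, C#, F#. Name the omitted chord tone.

The full D-sharp half-diminished seventh chord is D#, F#, A, C#.
Comparing with the voicing, the diminished 5th (5th) — A — is absent.

A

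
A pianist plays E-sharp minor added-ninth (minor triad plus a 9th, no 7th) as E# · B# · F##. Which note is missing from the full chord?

E-sharp minor added-ninth = E#, G#, B#, F##. The voicing lacks the 3rd (minor 3rd), G#.

G#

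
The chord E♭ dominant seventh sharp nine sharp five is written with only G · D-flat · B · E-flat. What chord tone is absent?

The full E♭ dominant seventh sharp nine sharp five chord is E-flat, G, B, D-flat, F-sharp.
Comparing with the voicing, the augmented 9th (9th) — F-sharp — is absent.

F-sharp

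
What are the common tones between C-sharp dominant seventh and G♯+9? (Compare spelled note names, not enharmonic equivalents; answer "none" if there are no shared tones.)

C-sharp dominant seventh: C# E# G# B
G♯+9: G# B# D## F# A#
Common to both → G#.

G#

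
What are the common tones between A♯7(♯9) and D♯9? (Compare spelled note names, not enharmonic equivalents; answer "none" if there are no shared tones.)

A♯7(♯9) = A♯, C𝄪, E♯, G♯, B𝄪.
D♯9 = D♯, F𝄪, A♯, C♯, E♯.
Shared: A♯, E♯.

A♯ – E♯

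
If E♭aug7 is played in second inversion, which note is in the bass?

B

E♭aug7 = Eb–G–B–Db. Second inversion → fifth in the bass = B.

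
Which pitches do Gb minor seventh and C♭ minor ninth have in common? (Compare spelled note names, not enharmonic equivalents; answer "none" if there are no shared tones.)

G-flat, B-double-flat, D-flat

Gb minor seventh: G-flat B-double-flat D-flat F-flat
C♭ minor ninth: C-flat E-double-flat G-flat B-double-flat D-flat
Common to both → G-flat, B-double-flat, D-flat.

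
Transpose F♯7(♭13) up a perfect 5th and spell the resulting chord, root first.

C# – E# – G# – B – A

Transposed root: F# → C# (perfect 5th up). So we spell C# dominant seventh flat thirteen:
root → C#
3rd (major 3rd) → E#
5th (perfect 5th) → G#
7th (minor 7th) → B
13th (minor 13th) → A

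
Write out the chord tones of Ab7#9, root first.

Ab – C – Eb – Gb – B

Ab7#9: dominant seventh sharp nine on Ab.
Ab — root
C — major 3rd
Eb — perfect 5th
Gb — minor 7th
B — augmented 9th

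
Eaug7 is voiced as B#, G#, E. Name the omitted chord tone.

D

Eaug7 = E, G#, B#, D. The voicing lacks the 7th (minor 7th), D.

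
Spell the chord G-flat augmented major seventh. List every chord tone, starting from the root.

G-flat augmented major seventh is an augmented major seventh built on G♭.
- root: G♭
- major 3rd: B♭
- augmented 5th: D
- major 7th: F

G♭  B♭  D  F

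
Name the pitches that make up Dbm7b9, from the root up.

Db – Fb – Ab – Cb – Ebb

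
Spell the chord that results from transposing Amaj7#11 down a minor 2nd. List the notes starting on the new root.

G#  B#  D#  F##  C##

A down a minor 2nd → G#. New chord: G# major seventh sharp eleven.
- root: G#
- major 3rd: B#
- perfect 5th: D#
- major 7th: F##
- augmented 11th: C##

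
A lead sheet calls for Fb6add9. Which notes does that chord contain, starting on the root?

Fb6add9 is a six-nine built on Fb.
Root: Fb
Major 3rd (3rd): Ab
Perfect 5th (5th): Cb
Major 6th (6th): Db
Major 9th (9th): Gb

Fb Ab Cb Db Gb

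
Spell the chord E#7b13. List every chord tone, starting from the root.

E♯, G𝄪, B♯, D♯, C♯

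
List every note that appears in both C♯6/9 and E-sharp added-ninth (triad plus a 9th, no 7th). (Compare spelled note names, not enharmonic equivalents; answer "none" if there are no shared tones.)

C♯6/9: C# E# G# A# D#
E-sharp added-ninth: E# G## B# F##
Common to both → E#.

E#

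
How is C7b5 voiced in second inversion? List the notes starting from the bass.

C7b5 = C–E–G♭–B♭; second inversion → fifth (G♭) lowest.

G♭  B♭  C  E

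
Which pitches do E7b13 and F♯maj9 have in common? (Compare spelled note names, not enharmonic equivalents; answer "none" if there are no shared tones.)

G#

E7b13: E G# B D C
F♯maj9: F# A# C# E# G#
Common to both → G#.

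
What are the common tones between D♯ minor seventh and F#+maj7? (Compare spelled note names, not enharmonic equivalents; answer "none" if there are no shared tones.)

F♯, A♯

D♯ minor seventh = D♯, F♯, A♯, C♯.
F#+maj7 = F♯, A♯, C𝄪, E♯.
Shared: F♯, A♯.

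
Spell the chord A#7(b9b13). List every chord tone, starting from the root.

A#7(b9b13) is a dominant seventh flat nine flat thirteen built on A#.
- root: A#
- major 3rd: C##
- perfect 5th: E#
- minor 7th: G#
- minor 9th: B
- minor 13th: F#

A#, C##, E#, G#, B, F#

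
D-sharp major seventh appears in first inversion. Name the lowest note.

F##

D-sharp major seventh in root position is D#–F##–A#–C##.
First inversion places the third in the bass, which is F##.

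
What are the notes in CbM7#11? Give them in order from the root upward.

Cb Eb Gb Bb F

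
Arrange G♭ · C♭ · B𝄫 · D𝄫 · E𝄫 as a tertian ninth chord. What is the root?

C♭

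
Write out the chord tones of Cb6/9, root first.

Cb, Eb, Gb, Ab, Db

Root Cb, quality six-nine:
root → Cb
3rd (major 3rd) → Eb
5th (perfect 5th) → Gb
6th (major 6th) → Ab
9th (major 9th) → Db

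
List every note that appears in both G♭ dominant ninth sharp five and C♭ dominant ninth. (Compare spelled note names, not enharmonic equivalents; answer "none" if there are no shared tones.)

G♭ dominant ninth sharp five = G-flat, B-flat, D, F-flat, A-flat.
C♭ dominant ninth = C-flat, E-flat, G-flat, B-double-flat, D-flat.
Shared: G-flat.

G-flat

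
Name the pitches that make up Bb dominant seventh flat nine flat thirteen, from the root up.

B-flat D F A-flat C-flat G-flat

Bb dominant seventh flat nine flat thirteen: dominant seventh flat nine flat thirteen on B-flat.
root → B-flat
3rd (major 3rd) → D
5th (perfect 5th) → F
7th (minor 7th) → A-flat
9th (minor 9th) → C-flat
13th (minor 13th) → G-flat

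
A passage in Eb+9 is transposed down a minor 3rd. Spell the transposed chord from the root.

Eb down a minor 3rd → C. New chord: C dominant ninth sharp five.
root → C
3rd (major 3rd) → E
5th (augmented 5th) → G#
7th (minor 7th) → Bb
9th (major 9th) → D

C, E, G#, Bb, D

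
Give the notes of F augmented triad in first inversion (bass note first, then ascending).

In root position, F augmented triad is F–A–C-sharp.
First inversion puts the third (A) in the bass.

A C-sharp F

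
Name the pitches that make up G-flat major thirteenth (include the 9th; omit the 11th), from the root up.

G-flat, B-flat, D-flat, F, A-flat, E-flat

G-flat major thirteenth: major thirteenth on G-flat.
- root: G-flat
- major 3rd: B-flat
- perfect 5th: D-flat
- major 7th: F
- major 9th: A-flat
- major 13th: E-flat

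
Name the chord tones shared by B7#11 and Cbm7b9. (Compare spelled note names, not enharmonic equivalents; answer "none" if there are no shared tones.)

none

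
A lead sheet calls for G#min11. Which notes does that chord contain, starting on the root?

G#, B, D#, F#, A#, C#

Root G#, quality minor eleventh:
root → G#
3rd (minor 3rd) → B
5th (perfect 5th) → D#
7th (minor 7th) → F#
9th (major 9th) → A#
11th (perfect 11th) → C#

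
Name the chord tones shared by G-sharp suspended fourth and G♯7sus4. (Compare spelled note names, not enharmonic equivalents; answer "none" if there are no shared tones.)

G♯, C♯, D♯

G-sharp suspended fourth = G♯, C♯, D♯.
G♯7sus4 = G♯, C♯, D♯, F♯.
Shared: G♯, C♯, D♯.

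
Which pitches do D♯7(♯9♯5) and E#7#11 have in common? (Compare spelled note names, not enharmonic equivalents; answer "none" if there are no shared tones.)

D#, A##

D♯7(♯9♯5) = D#, F##, A##, C#, E##.
E#7#11 = E#, G##, B#, D#, A##.
Shared: D#, A##.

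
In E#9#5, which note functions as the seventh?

Root of E#9#5 = E♯. The 7th is a minor 7th: E♯ up a minor 7th → D♯.

D♯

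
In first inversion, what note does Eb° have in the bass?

Eb° = E♭–G♭–B𝄫. First inversion → third in the bass = G♭.

G♭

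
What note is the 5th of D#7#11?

Root of D#7#11 = D#. The 5th is a perfect 5th: D# up a perfect 5th → A#.

A#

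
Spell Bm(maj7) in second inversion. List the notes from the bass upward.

F♯ – A♯ – B – D

Bm(maj7) = B–D–F♯–A♯; second inversion → fifth (F♯) lowest.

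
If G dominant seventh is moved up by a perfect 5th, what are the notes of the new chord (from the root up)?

G up a perfect 5th → D. New chord: D dominant seventh.
- root: D
- major 3rd: F-sharp
- perfect 5th: A
- minor 7th: C

D F-sharp A C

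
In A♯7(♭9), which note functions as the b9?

B

A♯7(♭9) is built on A♯; its 9th is a minor 9th above the root.
A second above A uses the letter B, and the minor 9th above A♯ is B.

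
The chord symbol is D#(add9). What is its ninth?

E#

D#(add9) is built on D#; its 9th is a major 9th above the root.
A second above D uses the letter E, and the major 9th above D# is E#.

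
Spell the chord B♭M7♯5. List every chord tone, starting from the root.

Bb D F# A

B♭M7♯5: augmented major seventh on Bb.
Bb — root
D — major 3rd
F# — augmented 5th
A — major 7th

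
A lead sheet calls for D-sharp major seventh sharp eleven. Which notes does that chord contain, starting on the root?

D-sharp major seventh sharp eleven: major seventh sharp eleven on D#.
D# — root
F## — major 3rd
A# — perfect 5th
C## — major 7th
G## — augmented 11th

D#, F##, A#, C##, G##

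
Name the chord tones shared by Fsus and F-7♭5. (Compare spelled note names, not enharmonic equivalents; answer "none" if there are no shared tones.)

F

Fsus = F, Bb, C.
F-7♭5 = F, Ab, Cb, Eb.
Shared: F.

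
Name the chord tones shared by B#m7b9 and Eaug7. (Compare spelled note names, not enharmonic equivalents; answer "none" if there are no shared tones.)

B#

B#m7b9 = B#, D#, F##, A#, C#.
Eaug7 = E, G#, B#, D.
Shared: B#.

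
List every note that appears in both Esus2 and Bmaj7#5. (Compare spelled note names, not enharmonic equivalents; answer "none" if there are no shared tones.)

B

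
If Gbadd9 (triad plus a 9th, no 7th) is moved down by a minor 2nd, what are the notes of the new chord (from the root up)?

Gb down a minor 2nd → F. New chord: F added-ninth.
Root: F
Major 3rd (3rd): A
Perfect 5th (5th): C
Major 9th (9th): G

F A C G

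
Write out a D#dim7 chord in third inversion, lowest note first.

D#dim7 = D#–F#–A–C; third inversion → seventh (C) lowest.

C, D#, F#, A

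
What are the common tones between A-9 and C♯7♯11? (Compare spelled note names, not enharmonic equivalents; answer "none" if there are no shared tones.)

A-9: A C E G B
C♯7♯11: C♯ E♯ G♯ B F𝄪
Common to both → B.

B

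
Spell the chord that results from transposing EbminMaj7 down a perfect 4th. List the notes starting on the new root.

Eb down a perfect 4th → Bb. New chord: Bb minor-major seventh.
root → Bb
3rd (minor 3rd) → Db
5th (perfect 5th) → F
7th (major 7th) → A

Bb  Db  F  A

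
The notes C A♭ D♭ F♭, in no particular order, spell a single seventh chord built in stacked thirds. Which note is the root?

D♭

Stacking in thirds gives D♭ – F♭ – A♭ – C, so D♭ is the root — D♭ minor-major seventh.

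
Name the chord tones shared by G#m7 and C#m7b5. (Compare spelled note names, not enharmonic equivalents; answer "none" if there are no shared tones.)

G#m7: G♯ B D♯ F♯
C#m7b5: C♯ E G B
Common to both → B.

B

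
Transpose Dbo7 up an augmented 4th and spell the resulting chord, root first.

G, B♭, D♭, F♭

D♭ up an augmented 4th → G. New chord: G diminished seventh.
root → G
3rd (minor 3rd) → B♭
5th (diminished 5th) → D♭
7th (diminished 7th) → F♭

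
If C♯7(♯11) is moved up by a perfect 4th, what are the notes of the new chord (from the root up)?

F#, A#, C#, E, B#

Transposed root: C# → F# (perfect 4th up). So we spell F# dominant seventh sharp eleven:
- root: F#
- major 3rd: A#
- perfect 5th: C#
- minor 7th: E
- augmented 11th: B#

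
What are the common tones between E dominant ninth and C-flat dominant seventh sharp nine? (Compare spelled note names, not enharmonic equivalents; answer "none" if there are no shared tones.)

E dominant ninth = E, G-sharp, B, D, F-sharp.
C-flat dominant seventh sharp nine = C-flat, E-flat, G-flat, B-double-flat, D.
Shared: D.

D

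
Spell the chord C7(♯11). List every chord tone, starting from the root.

C  E  G  Bb  F#

Root C, quality dominant seventh sharp eleven:
root → C
3rd (major 3rd) → E
5th (perfect 5th) → G
7th (minor 7th) → Bb
11th (augmented 11th) → F#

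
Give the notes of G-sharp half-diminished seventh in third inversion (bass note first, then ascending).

F#, G#, B, D

G-sharp half-diminished seventh = G#–B–D–F#; third inversion → seventh (F#) lowest.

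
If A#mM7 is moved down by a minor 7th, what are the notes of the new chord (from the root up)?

B#, D#, F##, A##

Transposed root: A# → B# (minor 7th down). So we spell B# minor-major seventh:
- root: B#
- minor 3rd: D#
- perfect 5th: F##
- major 7th: A##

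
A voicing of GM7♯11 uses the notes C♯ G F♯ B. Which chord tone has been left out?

GM7♯11 = G, B, D, F♯, C♯. The voicing lacks the 5th (perfect 5th), D.

D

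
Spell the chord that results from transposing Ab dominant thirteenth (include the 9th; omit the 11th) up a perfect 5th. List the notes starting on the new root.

A♭ up a perfect 5th → E♭. New chord: E♭ dominant thirteenth.
- root: E♭
- major 3rd: G
- perfect 5th: B♭
- minor 7th: D♭
- major 9th: F
- major 13th: C

E♭  G  B♭  D♭  F  C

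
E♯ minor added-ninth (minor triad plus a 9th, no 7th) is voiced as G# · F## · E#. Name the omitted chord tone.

B#

E♯ minor added-ninth = E#, G#, B#, F##. The voicing lacks the 5th (perfect 5th), B#.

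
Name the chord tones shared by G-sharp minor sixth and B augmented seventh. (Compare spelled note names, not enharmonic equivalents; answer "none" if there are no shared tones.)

B, D-sharp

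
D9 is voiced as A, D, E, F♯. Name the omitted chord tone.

C

The full D9 chord is D, F♯, A, C, E.
Comparing with the voicing, the minor 7th (7th) — C — is absent.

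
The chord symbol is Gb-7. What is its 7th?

Gb-7 is built on Gb; its 7th is a minor 7th above the root.
A seventh above G uses the letter F, and the minor 7th above Gb is Fb.

Fb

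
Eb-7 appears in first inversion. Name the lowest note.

Gb

Eb-7 = Eb–Gb–Bb–Db. First inversion → third in the bass = Gb.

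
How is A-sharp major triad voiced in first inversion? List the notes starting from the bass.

In root position, A-sharp major triad is A-sharp–C-double-sharp–E-sharp.
First inversion puts the third (C-double-sharp) in the bass.

C-double-sharp – E-sharp – A-sharp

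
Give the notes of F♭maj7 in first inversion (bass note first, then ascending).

F♭maj7 = Fb–Ab–Cb–Eb; first inversion → third (Ab) lowest.

Ab, Cb, Eb, Fb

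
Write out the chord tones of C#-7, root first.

C# E G# B

Root C#, quality minor seventh:
- root: C#
- minor 3rd: E
- perfect 5th: G#
- minor 7th: B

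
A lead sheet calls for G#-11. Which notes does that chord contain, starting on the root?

G#-11 is a minor eleventh built on G#.
root → G#
3rd (minor 3rd) → B
5th (perfect 5th) → D#
7th (minor 7th) → F#
9th (major 9th) → A#
11th (perfect 11th) → C#

G# – B – D# – F# – A# – C#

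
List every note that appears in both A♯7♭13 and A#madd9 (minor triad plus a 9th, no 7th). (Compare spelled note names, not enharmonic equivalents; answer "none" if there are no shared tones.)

A#  E#

A♯7♭13: A# C## E# G# F#
A#madd9: A# C# E# B#
Common to both → A#, E#.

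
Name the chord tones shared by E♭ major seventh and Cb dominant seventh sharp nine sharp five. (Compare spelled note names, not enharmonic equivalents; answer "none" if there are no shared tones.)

E-flat, G, D

E♭ major seventh: E-flat G B-flat D
Cb dominant seventh sharp nine sharp five: C-flat E-flat G B-double-flat D
Common to both → E-flat, G, D.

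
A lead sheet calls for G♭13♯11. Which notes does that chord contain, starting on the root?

G♭13♯11: dominant thirteenth sharp eleven on Gb.
Gb — root
Bb — major 3rd
Db — perfect 5th
Fb — minor 7th
Ab — major 9th
C — augmented 11th
Eb — major 13th

Gb – Bb – Db – Fb – Ab – C – Eb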